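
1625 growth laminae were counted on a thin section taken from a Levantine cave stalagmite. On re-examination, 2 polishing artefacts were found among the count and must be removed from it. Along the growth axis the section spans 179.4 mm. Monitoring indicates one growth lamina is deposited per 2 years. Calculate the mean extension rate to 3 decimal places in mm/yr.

True growth lamina count = 1625 − 2 = 1623.
At 2 years per growth lamina, 1623 × 2 = 3246 years.
Mean rate = 179.4 mm / 3246 years ≈ 0.055 mm/yr.

0.055 mm/yr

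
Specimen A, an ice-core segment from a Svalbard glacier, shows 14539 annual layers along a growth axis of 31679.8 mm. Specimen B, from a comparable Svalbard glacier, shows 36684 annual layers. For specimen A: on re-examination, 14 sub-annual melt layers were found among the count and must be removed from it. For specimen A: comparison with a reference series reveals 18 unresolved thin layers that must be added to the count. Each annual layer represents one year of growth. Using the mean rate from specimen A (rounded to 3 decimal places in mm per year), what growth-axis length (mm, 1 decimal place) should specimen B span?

Specimen A: true annual layer count = 14539 − 14 + 18 = 14543.
A: 31679.8 mm over 14543 years gives 31679.8 / 14543 ≈ 2.178 mm per year.
B's length ≈ 2.178 × 36684 = 79897.8 mm.

79897.8 mm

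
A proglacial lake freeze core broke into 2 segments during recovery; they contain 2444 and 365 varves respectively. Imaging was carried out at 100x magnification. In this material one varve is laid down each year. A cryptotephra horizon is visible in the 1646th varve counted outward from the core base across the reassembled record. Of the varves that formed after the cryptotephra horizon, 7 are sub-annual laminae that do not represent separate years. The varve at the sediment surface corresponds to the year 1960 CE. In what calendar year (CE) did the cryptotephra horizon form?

804 CE

Total varves = 2444 + 365 = 2809.
2809 − 1646 = 1163 varves lie beyond the cryptotephra horizon toward the sediment surface.
Excluding 7 false varves: 1163 − 7 = 1156.
1960 − 1156 = 804 CE.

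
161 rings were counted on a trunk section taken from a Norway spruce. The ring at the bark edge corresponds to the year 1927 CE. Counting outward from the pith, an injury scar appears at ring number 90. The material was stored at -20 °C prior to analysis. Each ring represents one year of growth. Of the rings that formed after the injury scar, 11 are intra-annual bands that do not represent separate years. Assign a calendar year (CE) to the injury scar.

The injury scar sits at ring 90 from the pith, so 161 − 90 = 71 rings formed after it.
Excluding 11 false rings: 71 − 11 = 60.
Counting back 60 years from 1927 CE places the injury scar in 1927 − 60 = 1867 CE.

1867 CE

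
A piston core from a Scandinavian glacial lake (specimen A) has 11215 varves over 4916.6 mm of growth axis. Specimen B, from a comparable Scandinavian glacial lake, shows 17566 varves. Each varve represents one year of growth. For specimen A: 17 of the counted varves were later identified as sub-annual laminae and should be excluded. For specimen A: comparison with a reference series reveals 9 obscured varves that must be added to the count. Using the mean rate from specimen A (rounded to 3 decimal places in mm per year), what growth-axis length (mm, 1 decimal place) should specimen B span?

Specimen A: true varve count = 11215 − 17 + 9 = 11207.
A: Extension rate ≈ 4916.6 / 11207 = 0.439 mm per year.
B's length ≈ 0.439 × 17566 = 7711.5 mm.

7711.5 mm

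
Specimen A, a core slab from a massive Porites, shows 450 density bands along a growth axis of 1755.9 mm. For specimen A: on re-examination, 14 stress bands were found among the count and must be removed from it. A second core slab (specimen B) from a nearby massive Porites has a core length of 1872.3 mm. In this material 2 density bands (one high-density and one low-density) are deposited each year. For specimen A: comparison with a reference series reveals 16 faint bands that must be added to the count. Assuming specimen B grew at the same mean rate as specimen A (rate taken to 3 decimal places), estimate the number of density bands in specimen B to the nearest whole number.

Specimen A: after corrections the count is 450 − 14 + 16 = 452 density bands.
Specimen A: dividing by 2 density bands per year: 452 / 2 = 226 years.
A: 1755.9 mm over 226 years gives 1755.9 / 226 ≈ 7.769 mm/yr.
B spans 1872.3 / 7.769 = 241.00 years; at 2 density bands per year that is 241.00 × 2 ≈ 482 density bands.

482 density bands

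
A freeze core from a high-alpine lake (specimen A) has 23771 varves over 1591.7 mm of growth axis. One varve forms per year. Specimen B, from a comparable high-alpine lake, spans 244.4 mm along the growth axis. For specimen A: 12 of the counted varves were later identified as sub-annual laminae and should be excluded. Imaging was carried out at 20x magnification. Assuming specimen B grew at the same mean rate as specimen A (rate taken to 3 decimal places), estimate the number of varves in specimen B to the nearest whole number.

3648 varves

Specimen A: after corrections the count is 23771 − 12 = 23759 varves.
A: 1591.7 mm over 23759 years gives 1591.7 / 23759 ≈ 0.067 mm per year.
For B, 244.4 / 0.067 = 3647.76 years ≈ 3648 varves.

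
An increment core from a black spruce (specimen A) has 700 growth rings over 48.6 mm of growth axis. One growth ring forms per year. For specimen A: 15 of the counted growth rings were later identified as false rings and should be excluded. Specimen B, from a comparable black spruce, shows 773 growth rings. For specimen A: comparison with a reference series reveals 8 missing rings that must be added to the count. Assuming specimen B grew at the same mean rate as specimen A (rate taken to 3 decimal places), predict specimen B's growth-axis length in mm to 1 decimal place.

54.1 mm

Specimen A: after corrections the count is 700 − 15 + 8 = 693 growth rings.
A: Mean rate = 48.6 mm / 693 years ≈ 0.070 mm/year.
For B, 0.070 mm/year × 773 years = 54.1 mm.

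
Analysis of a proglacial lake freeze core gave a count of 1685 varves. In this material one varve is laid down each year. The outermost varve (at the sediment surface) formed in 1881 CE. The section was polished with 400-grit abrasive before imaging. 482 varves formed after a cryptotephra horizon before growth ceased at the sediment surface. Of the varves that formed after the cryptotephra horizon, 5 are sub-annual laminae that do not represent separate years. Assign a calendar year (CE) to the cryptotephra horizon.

1404 CE

There are 482 varves younger than the cryptotephra horizon.
Removing the 5 false varves leaves 482 − 5 = 477 true varves beyond the cryptotephra horizon.
Counting back 477 years from 1881 CE places the cryptotephra horizon in 1881 − 477 = 1404 CE.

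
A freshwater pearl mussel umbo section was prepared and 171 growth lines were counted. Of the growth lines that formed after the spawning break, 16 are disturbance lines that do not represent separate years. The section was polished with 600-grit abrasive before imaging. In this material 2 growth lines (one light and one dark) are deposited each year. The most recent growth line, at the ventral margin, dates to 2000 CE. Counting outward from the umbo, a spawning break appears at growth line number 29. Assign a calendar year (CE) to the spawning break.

171 − 29 = 142 growth lines lie beyond the spawning break toward the ventral margin.
142 − 16 false = 126 true growth lines after the spawning break.
126 growth lines at 2 per year is 126 / 2 = 63 years.
2000 − 63 = 1937 CE.

1937 CE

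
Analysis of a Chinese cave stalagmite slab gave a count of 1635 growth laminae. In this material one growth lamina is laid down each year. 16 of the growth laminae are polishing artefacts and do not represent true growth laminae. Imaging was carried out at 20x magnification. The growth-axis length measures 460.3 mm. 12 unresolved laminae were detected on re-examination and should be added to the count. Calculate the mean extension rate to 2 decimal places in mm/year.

0.28 mm/year

Correcting the raw count gives 1635 − 16 + 12 = 1631 true growth laminae.
Mean rate = 460.3 mm / 1631 years ≈ 0.28 mm/year.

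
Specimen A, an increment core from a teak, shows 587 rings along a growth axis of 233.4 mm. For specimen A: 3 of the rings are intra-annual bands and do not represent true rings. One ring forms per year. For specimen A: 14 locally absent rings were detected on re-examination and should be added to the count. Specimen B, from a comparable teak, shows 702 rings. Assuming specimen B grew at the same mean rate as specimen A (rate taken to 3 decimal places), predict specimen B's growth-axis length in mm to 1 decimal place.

Specimen A: adjusted count: 587 − 3 + 14 = 598 rings.
A: Mean rate = 233.4 mm / 598 years ≈ 0.390 mm/yr.
Length of B = 0.390 × 702 = 273.8 mm.

273.8 mm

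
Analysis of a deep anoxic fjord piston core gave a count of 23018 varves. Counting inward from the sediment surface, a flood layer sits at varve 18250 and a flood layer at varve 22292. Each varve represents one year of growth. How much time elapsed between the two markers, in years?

4042 years

The two markers are separated by 22292 − 18250 = 4042 varves.
At one varve per year, 4042 years elapsed between them.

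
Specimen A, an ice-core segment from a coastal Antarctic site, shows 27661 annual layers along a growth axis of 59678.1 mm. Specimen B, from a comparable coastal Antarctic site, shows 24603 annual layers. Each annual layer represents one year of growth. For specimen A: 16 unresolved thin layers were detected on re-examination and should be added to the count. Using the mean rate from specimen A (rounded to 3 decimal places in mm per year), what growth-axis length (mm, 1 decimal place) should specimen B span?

53044.1 mm

Specimen A: adjusted count: 27661 + 16 = 27677 annual layers.
A: Extension rate ≈ 59678.1 / 27677 = 2.156 mm/yr.
B's length ≈ 2.156 × 24603 = 53044.1 mm.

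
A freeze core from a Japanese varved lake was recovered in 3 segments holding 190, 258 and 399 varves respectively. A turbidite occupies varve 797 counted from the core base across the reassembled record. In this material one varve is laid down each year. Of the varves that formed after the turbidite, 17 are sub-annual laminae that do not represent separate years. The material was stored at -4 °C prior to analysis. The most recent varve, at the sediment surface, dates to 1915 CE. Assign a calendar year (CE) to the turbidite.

Total varves = 190 + 258 + 399 = 847.
The turbidite sits at varve 797 from the core base, so 847 − 797 = 50 varves formed after it.
Excluding 17 false varves: 50 − 17 = 33.
1915 − 33 = 1882 CE.

1882 CE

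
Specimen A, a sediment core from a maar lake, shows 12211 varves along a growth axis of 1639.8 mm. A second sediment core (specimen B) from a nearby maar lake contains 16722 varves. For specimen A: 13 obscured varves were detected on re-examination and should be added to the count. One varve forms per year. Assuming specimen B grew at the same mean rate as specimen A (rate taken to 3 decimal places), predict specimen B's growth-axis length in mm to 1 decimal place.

Specimen A: true varve count = 12211 + 13 = 12224.
A: 1639.8 mm over 12224 years gives 1639.8 / 12224 ≈ 0.134 mm per year.
B's length ≈ 0.134 × 16722 = 2240.7 mm.

2240.7 mm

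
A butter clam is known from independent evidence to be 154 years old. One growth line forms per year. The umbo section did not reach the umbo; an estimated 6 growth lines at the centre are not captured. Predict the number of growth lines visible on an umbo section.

At one growth line per year, 154 years correspond to 154 growth lines.
154 − 6 missed = 148 growth lines expected in the prepared section.

148 growth lines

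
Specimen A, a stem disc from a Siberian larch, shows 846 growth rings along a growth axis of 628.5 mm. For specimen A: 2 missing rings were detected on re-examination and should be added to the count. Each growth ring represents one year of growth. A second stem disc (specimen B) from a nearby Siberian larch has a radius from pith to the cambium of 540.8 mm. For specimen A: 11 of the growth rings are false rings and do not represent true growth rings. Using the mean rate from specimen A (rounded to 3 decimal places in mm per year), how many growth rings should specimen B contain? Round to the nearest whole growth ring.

720 growth rings

Specimen A: adjusted count: 846 − 11 + 2 = 837 growth rings.
A: Mean rate = 628.5 mm / 837 years ≈ 0.751 mm per year.
For B, 540.8 / 0.751 = 720.11 years ≈ 720 growth rings.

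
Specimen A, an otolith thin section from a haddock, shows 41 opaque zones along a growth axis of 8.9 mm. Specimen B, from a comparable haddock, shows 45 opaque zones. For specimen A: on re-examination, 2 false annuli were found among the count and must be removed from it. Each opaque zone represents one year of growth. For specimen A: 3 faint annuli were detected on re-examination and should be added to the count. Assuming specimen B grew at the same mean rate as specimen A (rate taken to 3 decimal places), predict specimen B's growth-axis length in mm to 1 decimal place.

9.5 mm

Specimen A: correcting the raw count gives 41 − 2 + 3 = 42 true opaque zones.
A: 8.9 mm over 42 years gives 8.9 / 42 ≈ 0.212 mm/year.
Length of B = 0.212 × 45 = 9.5 mm.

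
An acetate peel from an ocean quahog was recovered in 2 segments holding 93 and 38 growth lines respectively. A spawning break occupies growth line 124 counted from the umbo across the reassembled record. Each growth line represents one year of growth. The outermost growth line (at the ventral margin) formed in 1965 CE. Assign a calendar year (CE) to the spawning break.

1958 CE

Total growth lines = 93 + 38 = 131.
Between growth line 124 and the ventral margin there are 131 − 124 = 7 growth lines.
The growth line at the ventral margin is 1965 CE, so the spawning break dates to 1965 − 7 = 1958 CE.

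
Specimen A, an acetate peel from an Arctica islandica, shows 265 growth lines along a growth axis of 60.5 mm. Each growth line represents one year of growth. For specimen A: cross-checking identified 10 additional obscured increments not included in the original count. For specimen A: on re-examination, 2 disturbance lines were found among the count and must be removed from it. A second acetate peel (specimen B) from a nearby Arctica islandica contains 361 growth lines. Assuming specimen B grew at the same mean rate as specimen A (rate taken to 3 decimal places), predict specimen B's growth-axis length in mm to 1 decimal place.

80.1 mm

Specimen A: after corrections the count is 265 − 2 + 10 = 273 growth lines.
A: 60.5 mm over 273 years gives 60.5 / 273 ≈ 0.222 mm/yr.
B's length ≈ 0.222 × 361 = 80.1 mm.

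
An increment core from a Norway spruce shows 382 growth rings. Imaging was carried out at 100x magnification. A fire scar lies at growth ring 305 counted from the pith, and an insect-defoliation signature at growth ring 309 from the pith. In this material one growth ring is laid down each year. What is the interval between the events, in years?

4 years

Separation: 309 − 305 = 4 growth rings.
One growth ring per year makes the interval 4 years.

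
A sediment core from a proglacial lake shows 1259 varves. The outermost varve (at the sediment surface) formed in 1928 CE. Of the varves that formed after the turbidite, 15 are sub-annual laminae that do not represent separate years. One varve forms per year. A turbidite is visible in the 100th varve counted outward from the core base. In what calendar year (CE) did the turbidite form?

The turbidite sits at varve 100 from the core base, so 1259 − 100 = 1159 varves formed after it.
1159 − 15 false = 1144 true varves after the turbidite.
1928 − 1144 = 784 CE.

784 CE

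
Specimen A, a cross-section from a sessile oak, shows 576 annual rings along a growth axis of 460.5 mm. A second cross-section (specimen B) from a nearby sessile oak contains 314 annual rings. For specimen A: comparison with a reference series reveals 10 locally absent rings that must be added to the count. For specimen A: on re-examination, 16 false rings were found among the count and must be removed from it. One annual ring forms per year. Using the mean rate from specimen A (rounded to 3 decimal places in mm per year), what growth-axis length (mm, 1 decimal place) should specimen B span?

253.7 mm

Specimen A: correcting the raw count gives 576 − 16 + 10 = 570 true annual rings.
A: 460.5 mm over 570 years gives 460.5 / 570 ≈ 0.808 mm per year.
Length of B = 0.808 × 314 = 253.7 mm.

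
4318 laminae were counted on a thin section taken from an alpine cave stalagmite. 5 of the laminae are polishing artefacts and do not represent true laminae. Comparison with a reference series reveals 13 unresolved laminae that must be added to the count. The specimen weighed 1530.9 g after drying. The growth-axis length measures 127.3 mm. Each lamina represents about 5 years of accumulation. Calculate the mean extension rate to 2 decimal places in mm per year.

After corrections the count is 4318 − 5 + 13 = 4326 laminae.
4326 laminae at 5 years each span 4326 × 5 = 21630 years.
Mean rate = 127.3 mm / 21630 years ≈ 0.01 mm per year.

0.01 mm per year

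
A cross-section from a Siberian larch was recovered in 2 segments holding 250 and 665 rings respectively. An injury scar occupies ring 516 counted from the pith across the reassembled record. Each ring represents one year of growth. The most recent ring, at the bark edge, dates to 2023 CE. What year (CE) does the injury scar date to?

Total rings = 250 + 665 = 915.
Between ring 516 and the bark edge there are 915 − 516 = 399 rings.
Counting back 399 years from 2023 CE places the injury scar in 2023 − 399 = 1624 CE.

1624 CE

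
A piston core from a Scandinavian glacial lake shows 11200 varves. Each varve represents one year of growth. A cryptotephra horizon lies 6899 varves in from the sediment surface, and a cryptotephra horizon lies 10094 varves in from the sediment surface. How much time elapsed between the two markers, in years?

3195 years

The two markers are separated by 10094 − 6899 = 3195 varves.
One varve per year makes the interval 3195 years.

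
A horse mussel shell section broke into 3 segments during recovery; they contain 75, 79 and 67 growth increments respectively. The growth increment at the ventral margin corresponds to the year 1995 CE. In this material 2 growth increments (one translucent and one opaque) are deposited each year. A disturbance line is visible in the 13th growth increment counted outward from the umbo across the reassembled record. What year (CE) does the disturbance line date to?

1891 CE

Total growth increments = 75 + 79 + 67 = 221.
Between growth increment 13 and the ventral margin there are 221 − 13 = 208 growth increments.
Dividing by 2 growth increments per year: 208 / 2 = 104 years.
The growth increment at the ventral margin is 1995 CE, so the disturbance line dates to 1995 − 104 = 1891 CE.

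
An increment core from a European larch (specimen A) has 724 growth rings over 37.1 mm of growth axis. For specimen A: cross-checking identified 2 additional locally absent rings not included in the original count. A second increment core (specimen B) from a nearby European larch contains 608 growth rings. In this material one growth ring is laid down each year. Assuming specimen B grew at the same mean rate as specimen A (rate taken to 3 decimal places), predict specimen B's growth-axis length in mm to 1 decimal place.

31.0 mm

Specimen A: after corrections the count is 724 + 2 = 726 growth rings.
A: Mean rate = 37.1 mm / 726 years ≈ 0.051 mm/yr.
For B, 0.051 mm/year × 608 years = 31.0 mm.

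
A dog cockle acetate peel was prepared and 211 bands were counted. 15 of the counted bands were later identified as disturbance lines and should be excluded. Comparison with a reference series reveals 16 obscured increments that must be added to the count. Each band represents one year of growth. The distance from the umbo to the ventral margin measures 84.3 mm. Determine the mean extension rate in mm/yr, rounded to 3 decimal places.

After corrections the count is 211 − 15 + 16 = 212 bands.
84.3 mm over 212 years gives 84.3 / 212 ≈ 0.398 mm/yr.

0.398 mm/yr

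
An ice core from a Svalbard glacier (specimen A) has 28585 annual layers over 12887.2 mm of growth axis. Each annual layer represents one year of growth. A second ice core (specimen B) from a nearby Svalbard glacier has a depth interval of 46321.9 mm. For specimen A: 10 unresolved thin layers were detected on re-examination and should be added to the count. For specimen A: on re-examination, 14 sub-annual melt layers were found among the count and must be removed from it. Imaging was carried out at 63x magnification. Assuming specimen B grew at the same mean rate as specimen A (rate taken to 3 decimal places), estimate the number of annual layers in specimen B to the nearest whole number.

Specimen A: correcting the raw count gives 28585 − 14 + 10 = 28581 true annual layers.
A: 12887.2 mm over 28581 years gives 12887.2 / 28581 ≈ 0.451 mm per year.
Specimen B: 46321.9 mm / 0.451 mm per year = 102709.31 years ≈ 102709 annual layers.

102709 annual layers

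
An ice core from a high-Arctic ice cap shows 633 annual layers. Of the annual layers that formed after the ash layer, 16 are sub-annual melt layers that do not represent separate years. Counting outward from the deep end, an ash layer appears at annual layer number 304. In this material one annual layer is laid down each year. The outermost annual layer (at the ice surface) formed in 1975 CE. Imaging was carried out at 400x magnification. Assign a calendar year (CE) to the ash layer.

1662 CE

633 − 304 = 329 annual layers lie beyond the ash layer toward the ice surface.
Removing the 16 false annual layers leaves 329 − 16 = 313 true annual layers beyond the ash layer.
Counting back 313 years from 1975 CE places the ash layer in 1975 − 313 = 1662 CE.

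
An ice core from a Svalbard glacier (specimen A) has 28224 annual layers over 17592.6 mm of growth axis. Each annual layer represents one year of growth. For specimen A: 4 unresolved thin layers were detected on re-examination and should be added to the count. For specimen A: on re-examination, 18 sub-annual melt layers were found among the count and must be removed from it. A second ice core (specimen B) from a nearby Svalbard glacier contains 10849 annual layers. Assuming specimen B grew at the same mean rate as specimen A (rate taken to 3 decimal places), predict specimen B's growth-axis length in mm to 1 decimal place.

6769.8 mm

Specimen A: correcting the raw count gives 28224 − 18 + 4 = 28210 true annual layers.
A: Extension rate ≈ 17592.6 / 28210 = 0.624 mm/yr.
For B, 0.624 mm/year × 10849 years = 6769.8 mm.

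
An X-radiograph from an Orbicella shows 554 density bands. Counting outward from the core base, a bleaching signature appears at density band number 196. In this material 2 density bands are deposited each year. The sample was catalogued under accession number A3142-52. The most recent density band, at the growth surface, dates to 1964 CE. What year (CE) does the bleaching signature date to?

1785 CE

The bleaching signature sits at density band 196 from the core base, so 554 − 196 = 358 density bands formed after it.
Dividing by 2 density bands per year: 358 / 2 = 179 years.
The density band at the growth surface is 1964 CE, so the bleaching signature dates to 1964 − 179 = 1785 CE.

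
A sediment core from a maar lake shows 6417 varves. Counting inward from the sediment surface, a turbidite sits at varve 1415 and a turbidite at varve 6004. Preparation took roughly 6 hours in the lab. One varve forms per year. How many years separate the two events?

Separation: 6004 − 1415 = 4589 varves.
At one varve per year, 4589 years elapsed between them.

4589 years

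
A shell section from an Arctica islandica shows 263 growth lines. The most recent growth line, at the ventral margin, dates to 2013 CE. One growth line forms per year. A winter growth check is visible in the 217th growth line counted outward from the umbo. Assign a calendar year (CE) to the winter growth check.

Between growth line 217 and the ventral margin there are 263 − 217 = 46 growth lines.
Counting back 46 years from 2013 CE places the winter growth check in 2013 − 46 = 1967 CE.

1967 CE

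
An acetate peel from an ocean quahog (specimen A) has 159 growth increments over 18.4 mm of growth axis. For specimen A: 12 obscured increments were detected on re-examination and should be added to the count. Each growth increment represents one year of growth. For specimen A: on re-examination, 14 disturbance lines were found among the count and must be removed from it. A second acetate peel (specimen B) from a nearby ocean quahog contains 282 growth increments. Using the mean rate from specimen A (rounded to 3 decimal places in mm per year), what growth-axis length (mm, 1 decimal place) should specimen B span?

33.0 mm

Specimen A: after corrections the count is 159 − 14 + 12 = 157 growth increments.
A: 18.4 mm over 157 years gives 18.4 / 157 ≈ 0.117 mm/year.
B's length ≈ 0.117 × 282 = 33.0 mm.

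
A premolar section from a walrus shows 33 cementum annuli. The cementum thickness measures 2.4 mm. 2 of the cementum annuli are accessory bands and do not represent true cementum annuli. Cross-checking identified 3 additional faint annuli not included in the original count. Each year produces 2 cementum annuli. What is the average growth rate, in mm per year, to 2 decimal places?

Correcting the raw count gives 33 − 2 + 3 = 34 true cementum annuli.
Dividing by 2 cementum annuli per year: 34 / 2 = 17 years.
Mean rate = 2.4 mm / 17 years ≈ 0.14 mm per year.

0.14 mm per year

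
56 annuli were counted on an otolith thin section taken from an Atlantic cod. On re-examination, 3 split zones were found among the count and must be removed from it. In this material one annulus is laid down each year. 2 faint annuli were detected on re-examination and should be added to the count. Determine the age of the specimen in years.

55 yr

Adjusted count: 56 − 3 + 2 = 55 annuli.
With a one-to-one annulus periodicity this is 55 years.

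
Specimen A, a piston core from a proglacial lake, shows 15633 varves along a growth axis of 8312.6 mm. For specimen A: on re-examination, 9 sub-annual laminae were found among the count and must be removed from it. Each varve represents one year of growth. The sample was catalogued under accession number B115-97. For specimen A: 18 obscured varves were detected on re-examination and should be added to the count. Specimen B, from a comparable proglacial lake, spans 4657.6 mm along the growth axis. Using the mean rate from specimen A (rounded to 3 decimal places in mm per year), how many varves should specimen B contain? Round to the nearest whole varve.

Specimen A: adjusted count: 15633 − 9 + 18 = 15642 varves.
A: 8312.6 mm over 15642 years gives 8312.6 / 15642 ≈ 0.531 mm/year.
Specimen B: 4657.6 mm / 0.531 mm per year = 8771.37 years ≈ 8771 varves.

8771 varves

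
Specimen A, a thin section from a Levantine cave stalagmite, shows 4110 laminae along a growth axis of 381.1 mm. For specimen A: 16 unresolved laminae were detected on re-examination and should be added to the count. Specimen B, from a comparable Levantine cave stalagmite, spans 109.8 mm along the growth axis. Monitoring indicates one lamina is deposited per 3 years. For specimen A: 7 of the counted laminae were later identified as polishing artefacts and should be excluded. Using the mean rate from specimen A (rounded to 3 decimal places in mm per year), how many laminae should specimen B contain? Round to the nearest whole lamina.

1181 laminae

Specimen A: correcting the raw count gives 4110 − 7 + 16 = 4119 true laminae.
Specimen A: at 3 years per lamina, 4119 × 3 = 12357 years.
A: Mean rate = 381.1 mm / 12357 years ≈ 0.031 mm per year.
B spans 109.8 / 0.031 = 3541.94 years; at 3 years per lamina that is 3541.94 / 3 ≈ 1181 laminae.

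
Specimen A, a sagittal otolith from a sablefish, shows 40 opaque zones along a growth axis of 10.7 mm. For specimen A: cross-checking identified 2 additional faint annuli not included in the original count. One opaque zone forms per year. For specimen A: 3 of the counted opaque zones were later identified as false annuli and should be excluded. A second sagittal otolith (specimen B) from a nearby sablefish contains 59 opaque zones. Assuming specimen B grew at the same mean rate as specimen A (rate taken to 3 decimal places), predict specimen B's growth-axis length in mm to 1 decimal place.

Specimen A: true opaque zone count = 40 − 3 + 2 = 39.
A: Mean rate = 10.7 mm / 39 years ≈ 0.274 mm/year.
For B, 0.274 mm/year × 59 years = 16.2 mm.

16.2 mm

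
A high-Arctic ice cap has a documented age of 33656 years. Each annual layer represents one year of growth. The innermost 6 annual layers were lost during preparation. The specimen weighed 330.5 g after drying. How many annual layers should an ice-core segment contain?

33650 annual layers

At one annual layer per year, 33656 years correspond to 33656 annual layers.
33656 − 6 missed = 33650 annual layers expected in the prepared section.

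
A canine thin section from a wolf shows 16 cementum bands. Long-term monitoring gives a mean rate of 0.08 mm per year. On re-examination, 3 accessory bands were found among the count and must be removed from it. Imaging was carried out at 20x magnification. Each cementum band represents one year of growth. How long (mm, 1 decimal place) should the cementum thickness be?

After corrections the count is 16 − 3 = 13 cementum bands.
Predicted length = 0.08 mm/year × 13 years = 1.0 mm.

1.0 mm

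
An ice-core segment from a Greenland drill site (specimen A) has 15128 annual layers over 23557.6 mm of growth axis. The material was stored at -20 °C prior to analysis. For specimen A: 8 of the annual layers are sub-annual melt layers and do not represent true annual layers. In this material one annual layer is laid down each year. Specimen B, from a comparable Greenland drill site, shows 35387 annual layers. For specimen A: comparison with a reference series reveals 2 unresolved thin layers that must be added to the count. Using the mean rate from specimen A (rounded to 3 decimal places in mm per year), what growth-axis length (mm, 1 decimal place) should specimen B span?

55132.9 mm

Specimen A: correcting the raw count gives 15128 − 8 + 2 = 15122 true annual layers.
A: Extension rate ≈ 23557.6 / 15122 = 1.558 mm/yr.
B's length ≈ 1.558 × 35387 = 55132.9 mm.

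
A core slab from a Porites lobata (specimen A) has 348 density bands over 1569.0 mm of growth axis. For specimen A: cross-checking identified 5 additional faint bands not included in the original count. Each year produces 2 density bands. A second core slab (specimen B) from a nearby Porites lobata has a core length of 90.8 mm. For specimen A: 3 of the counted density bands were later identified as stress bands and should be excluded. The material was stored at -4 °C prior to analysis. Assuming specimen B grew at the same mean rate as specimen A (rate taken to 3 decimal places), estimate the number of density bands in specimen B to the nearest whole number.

20 density bands

Specimen A: adjusted count: 348 − 3 + 5 = 350 density bands.
Specimen A: dividing by 2 density bands per year: 350 / 2 = 175 years.
A: Mean rate = 1569.0 mm / 175 years ≈ 8.966 mm/yr.
For B, 90.8 / 8.966 = 10.13 years; at 2 density bands per year that is 10.13 × 2 ≈ 20 density bands.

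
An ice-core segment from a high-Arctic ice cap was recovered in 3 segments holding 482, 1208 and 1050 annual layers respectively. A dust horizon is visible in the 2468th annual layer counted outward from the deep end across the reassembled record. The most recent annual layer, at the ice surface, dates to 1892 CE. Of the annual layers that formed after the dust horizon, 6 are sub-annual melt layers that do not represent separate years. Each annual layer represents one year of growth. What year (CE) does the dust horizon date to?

1626 CE

Total annual layers = 482 + 1208 + 1050 = 2740.
The dust horizon sits at annual layer 2468 from the deep end, so 2740 − 2468 = 272 annual layers formed after it.
Removing the 6 false annual layers leaves 272 − 6 = 266 true annual layers beyond the dust horizon.
The annual layer at the ice surface is 1892 CE, so the dust horizon dates to 1892 − 266 = 1626 CE.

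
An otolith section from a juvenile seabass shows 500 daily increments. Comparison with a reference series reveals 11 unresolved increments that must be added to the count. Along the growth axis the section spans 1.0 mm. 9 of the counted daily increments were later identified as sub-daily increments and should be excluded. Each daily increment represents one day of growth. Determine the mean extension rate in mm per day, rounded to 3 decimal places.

0.002 mm per day

After corrections the count is 500 − 9 + 11 = 502 daily increments.
1.0 mm over 502 days gives 1.0 / 502 ≈ 0.002 mm per day.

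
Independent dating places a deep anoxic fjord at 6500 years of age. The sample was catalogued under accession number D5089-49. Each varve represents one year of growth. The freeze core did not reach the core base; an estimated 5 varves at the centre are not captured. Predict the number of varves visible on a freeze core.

One varve per year gives 6500 varves over 6500 years.
6500 − 5 missed = 6495 varves expected in the prepared section.

6495 varves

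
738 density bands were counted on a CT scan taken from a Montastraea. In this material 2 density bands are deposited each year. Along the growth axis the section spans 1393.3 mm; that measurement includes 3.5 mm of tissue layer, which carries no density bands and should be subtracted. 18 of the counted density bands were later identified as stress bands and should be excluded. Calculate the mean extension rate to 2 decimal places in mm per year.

Adjusted count: 738 − 18 = 720 density bands.
Dividing by 2 density bands per year: 720 / 2 = 360 years.
Removing the 3.5 mm offcut leaves 1393.3 − 3.5 = 1389.8 mm.
1389.8 mm over 360 years gives 1389.8 / 360 ≈ 3.86 mm per year.

3.86 mm per year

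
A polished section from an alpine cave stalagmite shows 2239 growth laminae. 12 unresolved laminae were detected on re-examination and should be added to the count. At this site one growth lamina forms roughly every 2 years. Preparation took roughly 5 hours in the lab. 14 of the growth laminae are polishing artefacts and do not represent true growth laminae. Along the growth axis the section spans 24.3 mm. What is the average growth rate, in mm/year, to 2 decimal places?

Adjusted count: 2239 − 14 + 12 = 2237 growth laminae.
Multiplying by 2 years per growth lamina: 2237 × 2 = 4474 years.
24.3 mm over 4474 years gives 24.3 / 4474 ≈ 0.01 mm/year.

0.01 mm/year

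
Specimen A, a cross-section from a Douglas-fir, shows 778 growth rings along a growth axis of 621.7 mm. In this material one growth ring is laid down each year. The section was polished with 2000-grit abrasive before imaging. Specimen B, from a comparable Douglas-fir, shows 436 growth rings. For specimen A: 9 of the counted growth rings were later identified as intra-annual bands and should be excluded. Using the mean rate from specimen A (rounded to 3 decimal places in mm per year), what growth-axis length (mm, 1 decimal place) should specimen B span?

Specimen A: true growth ring count = 778 − 9 = 769.
A: 621.7 mm over 769 years gives 621.7 / 769 ≈ 0.808 mm per year.
Length of B = 0.808 × 436 = 352.3 mm.

352.3 mm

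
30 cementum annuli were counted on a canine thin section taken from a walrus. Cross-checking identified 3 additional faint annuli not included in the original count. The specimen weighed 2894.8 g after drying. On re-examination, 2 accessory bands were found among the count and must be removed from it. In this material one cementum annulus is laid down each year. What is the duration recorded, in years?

31 years

True cementum annulus count = 30 − 2 + 3 = 31.
One cementum annulus per year makes the duration 31 years.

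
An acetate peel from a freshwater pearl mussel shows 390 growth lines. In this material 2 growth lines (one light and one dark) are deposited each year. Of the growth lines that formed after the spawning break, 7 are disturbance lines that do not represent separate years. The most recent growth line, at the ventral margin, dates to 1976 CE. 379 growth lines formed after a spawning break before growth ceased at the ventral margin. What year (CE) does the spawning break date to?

1790 CE

379 growth lines formed after the spawning break.
379 − 7 false = 372 true growth lines after the spawning break.
372 growth lines at 2 per year is 372 / 2 = 186 years.
The growth line at the ventral margin is 1976 CE, so the spawning break dates to 1976 − 186 = 1790 CE.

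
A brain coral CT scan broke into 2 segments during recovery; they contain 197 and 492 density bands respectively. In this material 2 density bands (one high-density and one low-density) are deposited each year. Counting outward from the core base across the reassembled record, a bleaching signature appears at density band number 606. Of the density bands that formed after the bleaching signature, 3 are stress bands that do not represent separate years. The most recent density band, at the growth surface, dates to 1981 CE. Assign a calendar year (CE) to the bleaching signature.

1941 CE

Total density bands = 197 + 492 = 689.
689 − 606 = 83 density bands lie beyond the bleaching signature toward the growth surface.
83 − 3 false = 80 true density bands after the bleaching signature.
Dividing by 2 density bands per year: 80 / 2 = 40 years.
1981 − 40 = 1941 CE.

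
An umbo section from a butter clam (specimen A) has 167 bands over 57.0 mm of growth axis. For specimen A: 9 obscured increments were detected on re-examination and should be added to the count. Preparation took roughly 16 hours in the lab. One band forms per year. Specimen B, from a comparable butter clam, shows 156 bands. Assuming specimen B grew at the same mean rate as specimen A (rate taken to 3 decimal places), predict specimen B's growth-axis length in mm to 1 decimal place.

Specimen A: adjusted count: 167 + 9 = 176 bands.
A: Extension rate ≈ 57.0 / 176 = 0.324 mm/yr.
For B, 0.324 mm/year × 156 years = 50.5 mm.

50.5 mm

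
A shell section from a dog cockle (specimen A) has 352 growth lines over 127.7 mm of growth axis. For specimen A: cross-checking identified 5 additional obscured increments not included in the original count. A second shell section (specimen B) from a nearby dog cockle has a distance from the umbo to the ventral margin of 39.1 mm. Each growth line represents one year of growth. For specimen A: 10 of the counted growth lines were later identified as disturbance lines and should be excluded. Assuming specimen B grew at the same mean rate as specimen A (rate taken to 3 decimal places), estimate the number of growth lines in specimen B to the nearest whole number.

106 growth lines

Specimen A: correcting the raw count gives 352 − 10 + 5 = 347 true growth lines.
A: Mean rate = 127.7 mm / 347 years ≈ 0.368 mm/yr.
Specimen B: 39.1 mm / 0.368 mm per year = 106.25 years ≈ 106 growth lines.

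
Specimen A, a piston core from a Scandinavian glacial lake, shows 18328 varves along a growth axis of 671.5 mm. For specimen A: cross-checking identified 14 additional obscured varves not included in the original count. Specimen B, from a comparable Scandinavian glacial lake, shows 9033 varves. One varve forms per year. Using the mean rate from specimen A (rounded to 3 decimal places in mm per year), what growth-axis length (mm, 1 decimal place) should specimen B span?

Specimen A: after corrections the count is 18328 + 14 = 18342 varves.
A: 671.5 mm over 18342 years gives 671.5 / 18342 ≈ 0.037 mm/year.
For B, 0.037 mm/year × 9033 years = 334.2 mm.

334.2 mm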